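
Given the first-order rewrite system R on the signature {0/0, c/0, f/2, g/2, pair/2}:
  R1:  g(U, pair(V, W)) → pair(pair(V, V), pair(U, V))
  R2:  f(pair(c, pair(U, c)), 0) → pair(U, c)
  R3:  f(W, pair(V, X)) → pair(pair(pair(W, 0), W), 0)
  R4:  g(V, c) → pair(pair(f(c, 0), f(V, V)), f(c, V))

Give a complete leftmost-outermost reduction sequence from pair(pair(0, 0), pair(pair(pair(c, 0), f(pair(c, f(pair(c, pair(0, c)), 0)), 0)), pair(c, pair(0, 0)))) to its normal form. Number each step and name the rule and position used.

1. pair(pair(0, 0), pair(pair(pair(c, 0), f(pair(c, f(pair(c, pair(0, c)), 0)), 0)), pair(c, pair(0, 0))))  →  pair(pair(0, 0), pair(pair(pair(c, 0), f(pair(c, pair(0, c)), 0)), pair(c, pair(0, 0))))   [R2 at 2.1.2.1.2]
2. pair(pair(0, 0), pair(pair(pair(c, 0), f(pair(c, pair(0, c)), 0)), pair(c, pair(0, 0))))  →  pair(pair(0, 0), pair(pair(pair(c, 0), pair(0, c)), pair(c, pair(0, 0))))   [R2 at 2.1.2]

pair(pair(0, 0), pair(pair(pair(c, 0), pair(0, c)), pair(c, pair(0, 0))))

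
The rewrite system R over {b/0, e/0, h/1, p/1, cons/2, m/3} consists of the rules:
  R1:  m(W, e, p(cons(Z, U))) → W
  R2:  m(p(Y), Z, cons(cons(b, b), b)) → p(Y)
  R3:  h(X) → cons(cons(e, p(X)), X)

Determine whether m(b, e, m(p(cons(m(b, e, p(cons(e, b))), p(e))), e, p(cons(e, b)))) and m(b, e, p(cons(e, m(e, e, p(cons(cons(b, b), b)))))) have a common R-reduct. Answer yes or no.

Reduce t₁ = m(b, e, m(p(cons(m(b, e, p(cons(e, b))), p(e))), e, p(cons(e, b)))):
1. m(b, e, m(p(cons(m(b, e, p(cons(e, b))), p(e))), e, p(cons(e, b))))  →  m(b, e, p(cons(m(b, e, p(cons(e, b))), p(e))))   [R1 at 3]
2. m(b, e, p(cons(m(b, e, p(cons(e, b))), p(e))))  →  b   [R1 at ε]

Reduce t₂ = m(b, e, p(cons(e, m(e, e, p(cons(cons(b, b), b)))))):
1. m(b, e, p(cons(e, m(e, e, p(cons(cons(b, b), b))))))  →  b   [R1 at ε]

yes — NF(t₁) = b, NF(t₂) = b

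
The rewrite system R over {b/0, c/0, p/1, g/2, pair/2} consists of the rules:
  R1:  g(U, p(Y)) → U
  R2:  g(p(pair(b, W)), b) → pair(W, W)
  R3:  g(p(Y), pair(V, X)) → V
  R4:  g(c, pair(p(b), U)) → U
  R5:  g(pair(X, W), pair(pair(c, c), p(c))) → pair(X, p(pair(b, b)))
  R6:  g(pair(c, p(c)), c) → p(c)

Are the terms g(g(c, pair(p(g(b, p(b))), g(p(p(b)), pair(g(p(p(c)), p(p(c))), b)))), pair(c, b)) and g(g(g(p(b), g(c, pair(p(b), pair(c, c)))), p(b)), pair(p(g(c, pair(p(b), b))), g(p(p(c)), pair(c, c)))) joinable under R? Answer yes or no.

Reduce t₁ = g(g(c, pair(p(g(b, p(b))), g(p(p(b)), pair(g(p(p(c)), p(p(c))), b)))), pair(c, b)):
1. g(g(c, pair(p(g(b, p(b))), g(p(p(b)), pair(g(p(p(c)), p(p(c))), b)))), pair(c, b))  →  g(g(c, pair(p(b), g(p(p(b)), pair(g(p(p(c)), p(p(c))), b)))), pair(c, b))   [R1 at 1.2.1.1]
2. g(g(c, pair(p(b), g(p(p(b)), pair(g(p(p(c)), p(p(c))), b)))), pair(c, b))  →  g(g(p(p(b)), pair(g(p(p(c)), p(p(c))), b)), pair(c, b))   [R4 at 1]
3. g(g(p(p(b)), pair(g(p(p(c)), p(p(c))), b)), pair(c, b))  →  g(g(p(p(c)), p(p(c))), pair(c, b))   [R3 at 1]
4. g(g(p(p(c)), p(p(c))), pair(c, b))  →  g(p(p(c)), pair(c, b))   [R1 at 1]
5. g(p(p(c)), pair(c, b))  →  c   [R3 at ε]

Reduce t₂ = g(g(g(p(b), g(c, pair(p(b), pair(c, c)))), p(b)), pair(p(g(c, pair(p(b), b))), g(p(p(c)), pair(c, c)))):
1. g(g(g(p(b), g(c, pair(p(b), pair(c, c)))), p(b)), pair(p(g(c, pair(p(b), b))), g(p(p(c)), pair(c, c))))  →  g(g(p(b), g(c, pair(p(b), pair(c, c)))), pair(p(g(c, pair(p(b), b))), g(p(p(c)), pair(c, c))))   [R1 at 1]
2. g(g(p(b), g(c, pair(p(b), pair(c, c)))), pair(p(g(c, pair(p(b), b))), g(p(p(c)), pair(c, c))))  →  g(g(p(b), pair(c, c)), pair(p(g(c, pair(p(b), b))), g(p(p(c)), pair(c, c))))   [R4 at 1.2]
3. g(g(p(b), pair(c, c)), pair(p(g(c, pair(p(b), b))), g(p(p(c)), pair(c, c))))  →  g(c, pair(p(g(c, pair(p(b), b))), g(p(p(c)), pair(c, c))))   [R3 at 1]
4. g(c, pair(p(g(c, pair(p(b), b))), g(p(p(c)), pair(c, c))))  →  g(c, pair(p(b), g(p(p(c)), pair(c, c))))   [R4 at 2.1.1]
5. g(c, pair(p(b), g(p(p(c)), pair(c, c))))  →  g(p(p(c)), pair(c, c))   [R4 at ε]
6. g(p(p(c)), pair(c, c))  →  c   [R3 at ε]

yes — NF(t₁) = c, NF(t₂) = c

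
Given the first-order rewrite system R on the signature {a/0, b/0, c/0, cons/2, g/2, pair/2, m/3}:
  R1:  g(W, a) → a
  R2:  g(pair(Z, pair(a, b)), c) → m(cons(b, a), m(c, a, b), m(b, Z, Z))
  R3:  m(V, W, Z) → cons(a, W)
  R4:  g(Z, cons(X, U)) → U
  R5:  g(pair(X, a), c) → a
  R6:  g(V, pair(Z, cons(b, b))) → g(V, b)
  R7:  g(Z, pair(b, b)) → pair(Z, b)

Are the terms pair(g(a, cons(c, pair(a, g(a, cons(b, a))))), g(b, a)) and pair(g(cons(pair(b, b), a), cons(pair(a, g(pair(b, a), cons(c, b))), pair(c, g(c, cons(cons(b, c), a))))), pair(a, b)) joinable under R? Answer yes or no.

no — NF(t₁) = pair(pair(a, a), a), NF(t₂) = pair(pair(c, a), pair(a, b))

Reduce t₁ = pair(g(a, cons(c, pair(a, g(a, cons(b, a))))), g(b, a)):
1. pair(g(a, cons(c, pair(a, g(a, cons(b, a))))), g(b, a))  →  pair(pair(a, g(a, cons(b, a))), g(b, a))   [R4 at 1]
2. pair(pair(a, g(a, cons(b, a))), g(b, a))  →  pair(pair(a, a), g(b, a))   [R4 at 1.2]
3. pair(pair(a, a), g(b, a))  →  pair(pair(a, a), a)   [R1 at 2]

Reduce t₂ = pair(g(cons(pair(b, b), a), cons(pair(a, g(pair(b, a), cons(c, b))), pair(c, g(c, cons(cons(b, c), a))))), pair(a, b)):
1. pair(g(cons(pair(b, b), a), cons(pair(a, g(pair(b, a), cons(c, b))), pair(c, g(c, cons(cons(b, c), a))))), pair(a, b))  →  pair(pair(c, g(c, cons(cons(b, c), a))), pair(a, b))   [R4 at 1]
2. pair(pair(c, g(c, cons(cons(b, c), a))), pair(a, b))  →  pair(pair(c, a), pair(a, b))   [R4 at 1.2]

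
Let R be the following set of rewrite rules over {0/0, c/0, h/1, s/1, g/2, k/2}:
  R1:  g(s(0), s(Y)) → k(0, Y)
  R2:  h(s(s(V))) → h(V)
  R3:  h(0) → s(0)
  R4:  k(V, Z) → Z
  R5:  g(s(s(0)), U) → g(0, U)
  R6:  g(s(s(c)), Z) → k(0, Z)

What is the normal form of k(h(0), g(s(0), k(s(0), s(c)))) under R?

1. k(h(0), g(s(0), k(s(0), s(c))))  →  g(s(0), k(s(0), s(c)))   [R4 at ε]
2. g(s(0), k(s(0), s(c)))  →  g(s(0), s(c))   [R4 at 2]
3. g(s(0), s(c))  →  k(0, c)   [R1 at ε]
4. k(0, c)  →  c   [R4 at ε]

c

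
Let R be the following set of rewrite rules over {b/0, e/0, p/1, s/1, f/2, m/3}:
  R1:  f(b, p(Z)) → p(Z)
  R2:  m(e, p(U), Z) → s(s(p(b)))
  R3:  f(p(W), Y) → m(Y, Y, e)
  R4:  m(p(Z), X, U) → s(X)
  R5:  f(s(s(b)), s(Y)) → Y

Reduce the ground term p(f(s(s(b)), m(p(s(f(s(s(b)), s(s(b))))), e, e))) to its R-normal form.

1. p(f(s(s(b)), m(p(s(f(s(s(b)), s(s(b))))), e, e)))  →  p(f(s(s(b)), s(e)))   [R4 at 1.2]
2. p(f(s(s(b)), s(e)))  →  p(e)   [R5 at 1]

p(e)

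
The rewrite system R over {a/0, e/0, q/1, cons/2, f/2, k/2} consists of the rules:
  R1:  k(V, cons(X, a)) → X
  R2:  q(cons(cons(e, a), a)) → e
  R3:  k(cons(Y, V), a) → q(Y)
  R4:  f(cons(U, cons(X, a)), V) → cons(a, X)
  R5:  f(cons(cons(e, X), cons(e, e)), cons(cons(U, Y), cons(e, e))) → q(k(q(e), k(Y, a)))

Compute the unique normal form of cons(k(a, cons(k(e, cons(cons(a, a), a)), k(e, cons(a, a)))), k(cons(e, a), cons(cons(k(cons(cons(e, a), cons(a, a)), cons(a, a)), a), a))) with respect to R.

1. cons(k(a, cons(k(e, cons(cons(a, a), a)), k(e, cons(a, a)))), k(cons(e, a), cons(cons(k(cons(cons(e, a), cons(a, a)), cons(a, a)), a), a)))  →  cons(k(a, cons(cons(a, a), k(e, cons(a, a)))), k(cons(e, a), cons(cons(k(cons(cons(e, a), cons(a, a)), cons(a, a)), a), a)))   [R1 at 1.2.1]
2. cons(k(a, cons(cons(a, a), k(e, cons(a, a)))), k(cons(e, a), cons(cons(k(cons(cons(e, a), cons(a, a)), cons(a, a)), a), a)))  →  cons(k(a, cons(cons(a, a), a)), k(cons(e, a), cons(cons(k(cons(cons(e, a), cons(a, a)), cons(a, a)), a), a)))   [R1 at 1.2.2]
3. cons(k(a, cons(cons(a, a), a)), k(cons(e, a), cons(cons(k(cons(cons(e, a), cons(a, a)), cons(a, a)), a), a)))  →  cons(cons(a, a), k(cons(e, a), cons(cons(k(cons(cons(e, a), cons(a, a)), cons(a, a)), a), a)))   [R1 at 1]
4. cons(cons(a, a), k(cons(e, a), cons(cons(k(cons(cons(e, a), cons(a, a)), cons(a, a)), a), a)))  →  cons(cons(a, a), cons(k(cons(cons(e, a), cons(a, a)), cons(a, a)), a))   [R1 at 2]
5. cons(cons(a, a), cons(k(cons(cons(e, a), cons(a, a)), cons(a, a)), a))  →  cons(cons(a, a), cons(a, a))   [R1 at 2.1]

cons(cons(a, a), cons(a, a))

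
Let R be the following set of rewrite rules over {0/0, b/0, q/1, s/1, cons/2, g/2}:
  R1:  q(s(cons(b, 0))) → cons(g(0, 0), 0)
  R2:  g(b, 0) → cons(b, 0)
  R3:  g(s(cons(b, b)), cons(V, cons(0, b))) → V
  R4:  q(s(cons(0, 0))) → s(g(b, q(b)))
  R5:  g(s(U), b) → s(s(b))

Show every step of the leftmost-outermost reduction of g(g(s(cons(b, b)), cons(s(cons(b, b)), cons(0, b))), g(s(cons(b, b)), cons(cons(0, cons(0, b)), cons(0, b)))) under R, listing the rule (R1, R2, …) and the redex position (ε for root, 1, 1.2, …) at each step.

1. g(g(s(cons(b, b)), cons(s(cons(b, b)), cons(0, b))), g(s(cons(b, b)), cons(cons(0, cons(0, b)), cons(0, b))))  →  g(s(cons(b, b)), g(s(cons(b, b)), cons(cons(0, cons(0, b)), cons(0, b))))   [R3 at 1]
2. g(s(cons(b, b)), g(s(cons(b, b)), cons(cons(0, cons(0, b)), cons(0, b))))  →  g(s(cons(b, b)), cons(0, cons(0, b)))   [R3 at 2]
3. g(s(cons(b, b)), cons(0, cons(0, b)))  →  0   [R3 at ε]

0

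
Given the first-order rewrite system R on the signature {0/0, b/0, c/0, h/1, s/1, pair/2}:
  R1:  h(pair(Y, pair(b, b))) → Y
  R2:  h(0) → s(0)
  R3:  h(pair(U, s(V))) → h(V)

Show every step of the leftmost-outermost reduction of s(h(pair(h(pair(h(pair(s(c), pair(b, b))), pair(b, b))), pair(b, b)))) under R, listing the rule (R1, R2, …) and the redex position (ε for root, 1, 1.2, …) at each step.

1. s(h(pair(h(pair(h(pair(s(c), pair(b, b))), pair(b, b))), pair(b, b))))  →  s(h(pair(h(pair(s(c), pair(b, b))), pair(b, b))))   [R1 at 1]
2. s(h(pair(h(pair(s(c), pair(b, b))), pair(b, b))))  →  s(h(pair(s(c), pair(b, b))))   [R1 at 1]
3. s(h(pair(s(c), pair(b, b))))  →  s(s(c))   [R1 at 1]

s(s(c))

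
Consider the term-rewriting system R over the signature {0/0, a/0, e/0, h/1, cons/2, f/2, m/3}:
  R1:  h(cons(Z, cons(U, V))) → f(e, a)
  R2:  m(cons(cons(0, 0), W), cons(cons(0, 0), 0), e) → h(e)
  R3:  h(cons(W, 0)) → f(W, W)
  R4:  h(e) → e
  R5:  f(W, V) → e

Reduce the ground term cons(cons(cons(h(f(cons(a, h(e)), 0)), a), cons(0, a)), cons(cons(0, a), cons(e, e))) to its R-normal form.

1. cons(cons(cons(h(f(cons(a, h(e)), 0)), a), cons(0, a)), cons(cons(0, a), cons(e, e)))  →  cons(cons(cons(h(e), a), cons(0, a)), cons(cons(0, a), cons(e, e)))   [R5 at 1.1.1.1]
2. cons(cons(cons(h(e), a), cons(0, a)), cons(cons(0, a), cons(e, e)))  →  cons(cons(cons(e, a), cons(0, a)), cons(cons(0, a), cons(e, e)))   [R4 at 1.1.1]

cons(cons(cons(e, a), cons(0, a)), cons(cons(0, a), cons(e, e)))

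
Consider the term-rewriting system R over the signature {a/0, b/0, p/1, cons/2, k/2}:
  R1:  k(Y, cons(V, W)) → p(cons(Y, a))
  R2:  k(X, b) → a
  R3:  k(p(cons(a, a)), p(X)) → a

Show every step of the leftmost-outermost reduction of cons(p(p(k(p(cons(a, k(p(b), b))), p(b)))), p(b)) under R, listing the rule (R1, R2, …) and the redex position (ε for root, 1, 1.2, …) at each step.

cons(p(p(a)), p(b))

1. cons(p(p(k(p(cons(a, k(p(b), b))), p(b)))), p(b))  →  cons(p(p(k(p(cons(a, a)), p(b)))), p(b))   [R2 at 1.1.1.1.1.2]
2. cons(p(p(k(p(cons(a, a)), p(b)))), p(b))  →  cons(p(p(a)), p(b))   [R3 at 1.1.1]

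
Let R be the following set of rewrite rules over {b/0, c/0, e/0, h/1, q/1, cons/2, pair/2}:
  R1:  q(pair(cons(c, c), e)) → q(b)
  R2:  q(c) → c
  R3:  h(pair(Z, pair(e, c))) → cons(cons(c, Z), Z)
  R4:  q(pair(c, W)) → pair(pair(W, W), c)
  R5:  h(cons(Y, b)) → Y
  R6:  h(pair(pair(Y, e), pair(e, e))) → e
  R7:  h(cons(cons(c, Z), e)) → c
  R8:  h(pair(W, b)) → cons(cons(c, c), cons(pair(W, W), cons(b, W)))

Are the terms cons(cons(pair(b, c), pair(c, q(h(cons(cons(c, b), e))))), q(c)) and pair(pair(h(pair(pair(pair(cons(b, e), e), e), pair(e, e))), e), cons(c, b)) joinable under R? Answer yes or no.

Reduce t₁ = cons(cons(pair(b, c), pair(c, q(h(cons(cons(c, b), e))))), q(c)):
1. cons(cons(pair(b, c), pair(c, q(h(cons(cons(c, b), e))))), q(c))  →  cons(cons(pair(b, c), pair(c, q(c))), q(c))   [R7 at 1.2.2.1]
2. cons(cons(pair(b, c), pair(c, q(c))), q(c))  →  cons(cons(pair(b, c), pair(c, c)), q(c))   [R2 at 1.2.2]
3. cons(cons(pair(b, c), pair(c, c)), q(c))  →  cons(cons(pair(b, c), pair(c, c)), c)   [R2 at 2]

Reduce t₂ = pair(pair(h(pair(pair(pair(cons(b, e), e), e), pair(e, e))), e), cons(c, b)):
1. pair(pair(h(pair(pair(pair(cons(b, e), e), e), pair(e, e))), e), cons(c, b))  →  pair(pair(e, e), cons(c, b))   [R6 at 1.1]

no — NF(t₁) = cons(cons(pair(b, c), pair(c, c)), c), NF(t₂) = pair(pair(e, e), cons(c, b))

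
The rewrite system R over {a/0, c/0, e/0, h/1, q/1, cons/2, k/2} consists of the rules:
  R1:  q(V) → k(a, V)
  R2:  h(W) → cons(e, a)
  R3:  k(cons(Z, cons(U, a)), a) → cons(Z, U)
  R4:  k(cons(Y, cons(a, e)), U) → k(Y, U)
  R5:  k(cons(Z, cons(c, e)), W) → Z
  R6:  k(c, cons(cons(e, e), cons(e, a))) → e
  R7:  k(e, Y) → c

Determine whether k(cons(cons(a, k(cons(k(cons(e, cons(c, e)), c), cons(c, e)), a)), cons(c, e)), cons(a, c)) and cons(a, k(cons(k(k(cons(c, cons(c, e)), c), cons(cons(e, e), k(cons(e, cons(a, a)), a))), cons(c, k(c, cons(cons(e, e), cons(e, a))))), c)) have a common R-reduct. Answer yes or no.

yes — NF(t₁) = cons(a, e), NF(t₂) = cons(a, e)

Reduce t₁ = k(cons(cons(a, k(cons(k(cons(e, cons(c, e)), c), cons(c, e)), a)), cons(c, e)), cons(a, c)):
1. k(cons(cons(a, k(cons(k(cons(e, cons(c, e)), c), cons(c, e)), a)), cons(c, e)), cons(a, c))  →  cons(a, k(cons(k(cons(e, cons(c, e)), c), cons(c, e)), a))   [R5 at ε]
2. cons(a, k(cons(k(cons(e, cons(c, e)), c), cons(c, e)), a))  →  cons(a, k(cons(e, cons(c, e)), c))   [R5 at 2]
3. cons(a, k(cons(e, cons(c, e)), c))  →  cons(a, e)   [R5 at 2]

Reduce t₂ = cons(a, k(cons(k(k(cons(c, cons(c, e)), c), cons(cons(e, e), k(cons(e, cons(a, a)), a))), cons(c, k(c, cons(cons(e, e), cons(e, a))))), c)):
1. cons(a, k(cons(k(k(cons(c, cons(c, e)), c), cons(cons(e, e), k(cons(e, cons(a, a)), a))), cons(c, k(c, cons(cons(e, e), cons(e, a))))), c))  →  cons(a, k(cons(k(c, cons(cons(e, e), k(cons(e, cons(a, a)), a))), cons(c, k(c, cons(cons(e, e), cons(e, a))))), c))   [R5 at 2.1.1.1]
2. cons(a, k(cons(k(c, cons(cons(e, e), k(cons(e, cons(a, a)), a))), cons(c, k(c, cons(cons(e, e), cons(e, a))))), c))  →  cons(a, k(cons(k(c, cons(cons(e, e), cons(e, a))), cons(c, k(c, cons(cons(e, e), cons(e, a))))), c))   [R3 at 2.1.1.2.2]
3. cons(a, k(cons(k(c, cons(cons(e, e), cons(e, a))), cons(c, k(c, cons(cons(e, e), cons(e, a))))), c))  →  cons(a, k(cons(e, cons(c, k(c, cons(cons(e, e), cons(e, a))))), c))   [R6 at 2.1.1]
4. cons(a, k(cons(e, cons(c, k(c, cons(cons(e, e), cons(e, a))))), c))  →  cons(a, k(cons(e, cons(c, e)), c))   [R6 at 2.1.2.2]
5. cons(a, k(cons(e, cons(c, e)), c))  →  cons(a, e)   [R5 at 2]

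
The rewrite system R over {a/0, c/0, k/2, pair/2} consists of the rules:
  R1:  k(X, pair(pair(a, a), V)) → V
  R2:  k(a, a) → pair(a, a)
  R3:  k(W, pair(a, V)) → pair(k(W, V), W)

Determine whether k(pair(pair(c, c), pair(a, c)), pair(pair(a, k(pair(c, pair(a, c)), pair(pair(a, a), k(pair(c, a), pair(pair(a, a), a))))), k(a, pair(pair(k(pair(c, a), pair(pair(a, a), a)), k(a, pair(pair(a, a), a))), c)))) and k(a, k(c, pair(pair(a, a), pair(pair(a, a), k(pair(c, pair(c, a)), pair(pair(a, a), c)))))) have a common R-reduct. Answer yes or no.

Reduce t₁ = k(pair(pair(c, c), pair(a, c)), pair(pair(a, k(pair(c, pair(a, c)), pair(pair(a, a), k(pair(c, a), pair(pair(a, a), a))))), k(a, pair(pair(k(pair(c, a), pair(pair(a, a), a)), k(a, pair(pair(a, a), a))), c)))):
1. k(pair(pair(c, c), pair(a, c)), pair(pair(a, k(pair(c, pair(a, c)), pair(pair(a, a), k(pair(c, a), pair(pair(a, a), a))))), k(a, pair(pair(k(pair(c, a), pair(pair(a, a), a)), k(a, pair(pair(a, a), a))), c))))  →  k(pair(pair(c, c), pair(a, c)), pair(pair(a, k(pair(c, a), pair(pair(a, a), a))), k(a, pair(pair(k(pair(c, a), pair(pair(a, a), a)), k(a, pair(pair(a, a), a))), c))))   [R1 at 2.1.2]
2. k(pair(pair(c, c), pair(a, c)), pair(pair(a, k(pair(c, a), pair(pair(a, a), a))), k(a, pair(pair(k(pair(c, a), pair(pair(a, a), a)), k(a, pair(pair(a, a), a))), c))))  →  k(pair(pair(c, c), pair(a, c)), pair(pair(a, a), k(a, pair(pair(k(pair(c, a), pair(pair(a, a), a)), k(a, pair(pair(a, a), a))), c))))   [R1 at 2.1.2]
3. k(pair(pair(c, c), pair(a, c)), pair(pair(a, a), k(a, pair(pair(k(pair(c, a), pair(pair(a, a), a)), k(a, pair(pair(a, a), a))), c))))  →  k(a, pair(pair(k(pair(c, a), pair(pair(a, a), a)), k(a, pair(pair(a, a), a))), c))   [R1 at ε]
4. k(a, pair(pair(k(pair(c, a), pair(pair(a, a), a)), k(a, pair(pair(a, a), a))), c))  →  k(a, pair(pair(a, k(a, pair(pair(a, a), a))), c))   [R1 at 2.1.1]
5. k(a, pair(pair(a, k(a, pair(pair(a, a), a))), c))  →  k(a, pair(pair(a, a), c))   [R1 at 2.1.2]
6. k(a, pair(pair(a, a), c))  →  c   [R1 at ε]

Reduce t₂ = k(a, k(c, pair(pair(a, a), pair(pair(a, a), k(pair(c, pair(c, a)), pair(pair(a, a), c)))))):
1. k(a, k(c, pair(pair(a, a), pair(pair(a, a), k(pair(c, pair(c, a)), pair(pair(a, a), c))))))  →  k(a, pair(pair(a, a), k(pair(c, pair(c, a)), pair(pair(a, a), c))))   [R1 at 2]
2. k(a, pair(pair(a, a), k(pair(c, pair(c, a)), pair(pair(a, a), c))))  →  k(pair(c, pair(c, a)), pair(pair(a, a), c))   [R1 at ε]
3. k(pair(c, pair(c, a)), pair(pair(a, a), c))  →  c   [R1 at ε]

yes — NF(t₁) = c, NF(t₂) = c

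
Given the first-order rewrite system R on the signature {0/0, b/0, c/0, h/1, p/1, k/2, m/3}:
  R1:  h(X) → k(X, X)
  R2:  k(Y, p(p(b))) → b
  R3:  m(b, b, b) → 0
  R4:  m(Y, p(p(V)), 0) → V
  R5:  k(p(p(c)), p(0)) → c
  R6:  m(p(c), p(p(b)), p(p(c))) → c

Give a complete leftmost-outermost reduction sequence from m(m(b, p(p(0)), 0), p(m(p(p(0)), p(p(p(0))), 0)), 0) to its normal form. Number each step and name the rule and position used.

0

1. m(m(b, p(p(0)), 0), p(m(p(p(0)), p(p(p(0))), 0)), 0)  →  m(0, p(m(p(p(0)), p(p(p(0))), 0)), 0)   [R4 at 1]
2. m(0, p(m(p(p(0)), p(p(p(0))), 0)), 0)  →  m(0, p(p(0)), 0)   [R4 at 2.1]
3. m(0, p(p(0)), 0)  →  0   [R4 at ε]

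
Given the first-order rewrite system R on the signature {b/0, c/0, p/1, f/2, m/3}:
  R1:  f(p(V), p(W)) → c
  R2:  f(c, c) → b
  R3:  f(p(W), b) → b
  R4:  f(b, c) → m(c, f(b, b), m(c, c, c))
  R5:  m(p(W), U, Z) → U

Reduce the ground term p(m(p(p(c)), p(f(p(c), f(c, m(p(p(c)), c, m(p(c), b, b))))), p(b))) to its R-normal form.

p(p(b))

1. p(m(p(p(c)), p(f(p(c), f(c, m(p(p(c)), c, m(p(c), b, b))))), p(b)))  →  p(p(f(p(c), f(c, m(p(p(c)), c, m(p(c), b, b))))))   [R5 at 1]
2. p(p(f(p(c), f(c, m(p(p(c)), c, m(p(c), b, b))))))  →  p(p(f(p(c), f(c, c))))   [R5 at 1.1.2.2]
3. p(p(f(p(c), f(c, c))))  →  p(p(f(p(c), b)))   [R2 at 1.1.2]
4. p(p(f(p(c), b)))  →  p(p(b))   [R3 at 1.1]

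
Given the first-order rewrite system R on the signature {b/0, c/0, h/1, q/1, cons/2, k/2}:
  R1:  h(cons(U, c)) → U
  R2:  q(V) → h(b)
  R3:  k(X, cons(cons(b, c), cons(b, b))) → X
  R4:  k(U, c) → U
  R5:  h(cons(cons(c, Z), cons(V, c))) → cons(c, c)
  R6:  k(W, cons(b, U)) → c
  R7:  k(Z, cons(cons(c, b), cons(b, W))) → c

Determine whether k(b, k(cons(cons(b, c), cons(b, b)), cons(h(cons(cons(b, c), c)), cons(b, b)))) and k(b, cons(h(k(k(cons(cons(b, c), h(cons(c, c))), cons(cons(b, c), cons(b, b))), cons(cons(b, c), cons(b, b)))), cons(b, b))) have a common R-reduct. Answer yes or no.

Reduce t₁ = k(b, k(cons(cons(b, c), cons(b, b)), cons(h(cons(cons(b, c), c)), cons(b, b)))):
1. k(b, k(cons(cons(b, c), cons(b, b)), cons(h(cons(cons(b, c), c)), cons(b, b))))  →  k(b, k(cons(cons(b, c), cons(b, b)), cons(cons(b, c), cons(b, b))))   [R1 at 2.2.1]
2. k(b, k(cons(cons(b, c), cons(b, b)), cons(cons(b, c), cons(b, b))))  →  k(b, cons(cons(b, c), cons(b, b)))   [R3 at 2]
3. k(b, cons(cons(b, c), cons(b, b)))  →  b   [R3 at ε]

Reduce t₂ = k(b, cons(h(k(k(cons(cons(b, c), h(cons(c, c))), cons(cons(b, c), cons(b, b))), cons(cons(b, c), cons(b, b)))), cons(b, b))):
1. k(b, cons(h(k(k(cons(cons(b, c), h(cons(c, c))), cons(cons(b, c), cons(b, b))), cons(cons(b, c), cons(b, b)))), cons(b, b)))  →  k(b, cons(h(k(cons(cons(b, c), h(cons(c, c))), cons(cons(b, c), cons(b, b)))), cons(b, b)))   [R3 at 2.1.1]
2. k(b, cons(h(k(cons(cons(b, c), h(cons(c, c))), cons(cons(b, c), cons(b, b)))), cons(b, b)))  →  k(b, cons(h(cons(cons(b, c), h(cons(c, c)))), cons(b, b)))   [R3 at 2.1.1]
3. k(b, cons(h(cons(cons(b, c), h(cons(c, c)))), cons(b, b)))  →  k(b, cons(h(cons(cons(b, c), c)), cons(b, b)))   [R1 at 2.1.1.2]
4. k(b, cons(h(cons(cons(b, c), c)), cons(b, b)))  →  k(b, cons(cons(b, c), cons(b, b)))   [R1 at 2.1]
5. k(b, cons(cons(b, c), cons(b, b)))  →  b   [R3 at ε]

yes — NF(t₁) = b, NF(t₂) = b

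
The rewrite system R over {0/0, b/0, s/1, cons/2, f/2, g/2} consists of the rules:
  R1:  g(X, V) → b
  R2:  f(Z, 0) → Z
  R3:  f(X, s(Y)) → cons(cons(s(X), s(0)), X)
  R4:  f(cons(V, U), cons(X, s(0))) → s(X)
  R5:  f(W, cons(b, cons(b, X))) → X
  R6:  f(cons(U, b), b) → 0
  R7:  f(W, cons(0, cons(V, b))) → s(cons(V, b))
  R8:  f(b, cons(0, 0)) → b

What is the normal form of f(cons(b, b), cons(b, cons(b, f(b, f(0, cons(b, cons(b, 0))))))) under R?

1. f(cons(b, b), cons(b, cons(b, f(b, f(0, cons(b, cons(b, 0)))))))  →  f(b, f(0, cons(b, cons(b, 0))))   [R5 at ε]
2. f(b, f(0, cons(b, cons(b, 0))))  →  f(b, 0)   [R5 at 2]
3. f(b, 0)  →  b   [R2 at ε]

b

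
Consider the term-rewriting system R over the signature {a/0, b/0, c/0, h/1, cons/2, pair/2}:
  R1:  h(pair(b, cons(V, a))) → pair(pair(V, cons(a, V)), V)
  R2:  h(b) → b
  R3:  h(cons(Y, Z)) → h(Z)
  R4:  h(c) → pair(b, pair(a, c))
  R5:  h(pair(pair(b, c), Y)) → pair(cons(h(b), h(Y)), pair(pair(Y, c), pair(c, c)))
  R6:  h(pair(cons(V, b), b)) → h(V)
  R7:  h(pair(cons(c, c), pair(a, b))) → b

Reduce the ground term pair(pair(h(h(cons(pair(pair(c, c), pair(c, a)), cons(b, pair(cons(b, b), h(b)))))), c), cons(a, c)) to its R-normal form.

pair(pair(b, c), cons(a, c))

1. pair(pair(h(h(cons(pair(pair(c, c), pair(c, a)), cons(b, pair(cons(b, b), h(b)))))), c), cons(a, c))  →  pair(pair(h(h(cons(b, pair(cons(b, b), h(b))))), c), cons(a, c))   [R3 at 1.1.1]
2. pair(pair(h(h(cons(b, pair(cons(b, b), h(b))))), c), cons(a, c))  →  pair(pair(h(h(pair(cons(b, b), h(b)))), c), cons(a, c))   [R3 at 1.1.1]
3. pair(pair(h(h(pair(cons(b, b), h(b)))), c), cons(a, c))  →  pair(pair(h(h(pair(cons(b, b), b))), c), cons(a, c))   [R2 at 1.1.1.1.2]
4. pair(pair(h(h(pair(cons(b, b), b))), c), cons(a, c))  →  pair(pair(h(h(b)), c), cons(a, c))   [R6 at 1.1.1]
5. pair(pair(h(h(b)), c), cons(a, c))  →  pair(pair(h(b), c), cons(a, c))   [R2 at 1.1.1]
6. pair(pair(h(b), c), cons(a, c))  →  pair(pair(b, c), cons(a, c))   [R2 at 1.1]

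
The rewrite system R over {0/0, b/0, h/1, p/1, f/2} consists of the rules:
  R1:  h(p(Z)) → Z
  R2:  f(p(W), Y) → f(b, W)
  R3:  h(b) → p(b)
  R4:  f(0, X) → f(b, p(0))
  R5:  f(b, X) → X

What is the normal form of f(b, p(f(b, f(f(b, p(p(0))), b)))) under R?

1. f(b, p(f(b, f(f(b, p(p(0))), b))))  →  p(f(b, f(f(b, p(p(0))), b)))   [R5 at ε]
2. p(f(b, f(f(b, p(p(0))), b)))  →  p(f(f(b, p(p(0))), b))   [R5 at 1]
3. p(f(f(b, p(p(0))), b))  →  p(f(p(p(0)), b))   [R5 at 1.1]
4. p(f(p(p(0)), b))  →  p(f(b, p(0)))   [R2 at 1]
5. p(f(b, p(0)))  →  p(p(0))   [R5 at 1]

p(p(0))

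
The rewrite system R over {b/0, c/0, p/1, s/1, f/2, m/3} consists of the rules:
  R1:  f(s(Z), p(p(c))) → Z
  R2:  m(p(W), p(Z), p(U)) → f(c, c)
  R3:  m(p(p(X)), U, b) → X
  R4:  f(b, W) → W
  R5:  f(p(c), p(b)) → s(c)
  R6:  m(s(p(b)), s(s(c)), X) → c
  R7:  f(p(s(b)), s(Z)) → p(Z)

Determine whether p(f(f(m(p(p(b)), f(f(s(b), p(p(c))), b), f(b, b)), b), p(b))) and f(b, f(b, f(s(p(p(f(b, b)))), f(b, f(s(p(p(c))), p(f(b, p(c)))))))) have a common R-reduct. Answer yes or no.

Reduce t₁ = p(f(f(m(p(p(b)), f(f(s(b), p(p(c))), b), f(b, b)), b), p(b))):
1. p(f(f(m(p(p(b)), f(f(s(b), p(p(c))), b), f(b, b)), b), p(b)))  →  p(f(f(m(p(p(b)), f(b, b), f(b, b)), b), p(b)))   [R1 at 1.1.1.2.1]
2. p(f(f(m(p(p(b)), f(b, b), f(b, b)), b), p(b)))  →  p(f(f(m(p(p(b)), b, f(b, b)), b), p(b)))   [R4 at 1.1.1.2]
3. p(f(f(m(p(p(b)), b, f(b, b)), b), p(b)))  →  p(f(f(m(p(p(b)), b, b), b), p(b)))   [R4 at 1.1.1.3]
4. p(f(f(m(p(p(b)), b, b), b), p(b)))  →  p(f(f(b, b), p(b)))   [R3 at 1.1.1]
5. p(f(f(b, b), p(b)))  →  p(f(b, p(b)))   [R4 at 1.1]
6. p(f(b, p(b)))  →  p(p(b))   [R4 at 1]

Reduce t₂ = f(b, f(b, f(s(p(p(f(b, b)))), f(b, f(s(p(p(c))), p(f(b, p(c)))))))):
1. f(b, f(b, f(s(p(p(f(b, b)))), f(b, f(s(p(p(c))), p(f(b, p(c))))))))  →  f(b, f(s(p(p(f(b, b)))), f(b, f(s(p(p(c))), p(f(b, p(c)))))))   [R4 at ε]
2. f(b, f(s(p(p(f(b, b)))), f(b, f(s(p(p(c))), p(f(b, p(c)))))))  →  f(s(p(p(f(b, b)))), f(b, f(s(p(p(c))), p(f(b, p(c))))))   [R4 at ε]
3. f(s(p(p(f(b, b)))), f(b, f(s(p(p(c))), p(f(b, p(c))))))  →  f(s(p(p(b))), f(b, f(s(p(p(c))), p(f(b, p(c))))))   [R4 at 1.1.1.1]
4. f(s(p(p(b))), f(b, f(s(p(p(c))), p(f(b, p(c))))))  →  f(s(p(p(b))), f(s(p(p(c))), p(f(b, p(c)))))   [R4 at 2]
5. f(s(p(p(b))), f(s(p(p(c))), p(f(b, p(c)))))  →  f(s(p(p(b))), f(s(p(p(c))), p(p(c))))   [R4 at 2.2.1]
6. f(s(p(p(b))), f(s(p(p(c))), p(p(c))))  →  f(s(p(p(b))), p(p(c)))   [R1 at 2]
7. f(s(p(p(b))), p(p(c)))  →  p(p(b))   [R1 at ε]

yes — NF(t₁) = p(p(b)), NF(t₂) = p(p(b))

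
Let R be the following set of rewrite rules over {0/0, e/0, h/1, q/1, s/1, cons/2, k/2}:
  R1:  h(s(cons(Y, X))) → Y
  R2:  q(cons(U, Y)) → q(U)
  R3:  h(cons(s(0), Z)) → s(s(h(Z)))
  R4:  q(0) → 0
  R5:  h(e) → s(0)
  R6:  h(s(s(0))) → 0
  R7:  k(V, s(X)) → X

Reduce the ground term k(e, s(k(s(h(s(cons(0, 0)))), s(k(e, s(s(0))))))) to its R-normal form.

1. k(e, s(k(s(h(s(cons(0, 0)))), s(k(e, s(s(0)))))))  →  k(s(h(s(cons(0, 0)))), s(k(e, s(s(0)))))   [R7 at ε]
2. k(s(h(s(cons(0, 0)))), s(k(e, s(s(0)))))  →  k(e, s(s(0)))   [R7 at ε]
3. k(e, s(s(0)))  →  s(0)   [R7 at ε]

s(0)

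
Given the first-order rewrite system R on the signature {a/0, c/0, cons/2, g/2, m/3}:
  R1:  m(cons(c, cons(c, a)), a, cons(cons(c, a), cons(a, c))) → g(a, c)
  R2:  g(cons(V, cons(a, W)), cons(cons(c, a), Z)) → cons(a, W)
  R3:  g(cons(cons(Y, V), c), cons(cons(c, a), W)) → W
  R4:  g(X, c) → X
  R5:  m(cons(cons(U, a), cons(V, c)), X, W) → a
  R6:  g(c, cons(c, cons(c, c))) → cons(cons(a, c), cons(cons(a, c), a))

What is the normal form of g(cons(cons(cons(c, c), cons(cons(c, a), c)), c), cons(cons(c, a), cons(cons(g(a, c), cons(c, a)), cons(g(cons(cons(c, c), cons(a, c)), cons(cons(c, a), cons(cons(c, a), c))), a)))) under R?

cons(cons(a, cons(c, a)), cons(cons(a, c), a))

1. g(cons(cons(cons(c, c), cons(cons(c, a), c)), c), cons(cons(c, a), cons(cons(g(a, c), cons(c, a)), cons(g(cons(cons(c, c), cons(a, c)), cons(cons(c, a), cons(cons(c, a), c))), a))))  →  cons(cons(g(a, c), cons(c, a)), cons(g(cons(cons(c, c), cons(a, c)), cons(cons(c, a), cons(cons(c, a), c))), a))   [R3 at ε]
2. cons(cons(g(a, c), cons(c, a)), cons(g(cons(cons(c, c), cons(a, c)), cons(cons(c, a), cons(cons(c, a), c))), a))  →  cons(cons(a, cons(c, a)), cons(g(cons(cons(c, c), cons(a, c)), cons(cons(c, a), cons(cons(c, a), c))), a))   [R4 at 1.1]
3. cons(cons(a, cons(c, a)), cons(g(cons(cons(c, c), cons(a, c)), cons(cons(c, a), cons(cons(c, a), c))), a))  →  cons(cons(a, cons(c, a)), cons(cons(a, c), a))   [R2 at 2.1]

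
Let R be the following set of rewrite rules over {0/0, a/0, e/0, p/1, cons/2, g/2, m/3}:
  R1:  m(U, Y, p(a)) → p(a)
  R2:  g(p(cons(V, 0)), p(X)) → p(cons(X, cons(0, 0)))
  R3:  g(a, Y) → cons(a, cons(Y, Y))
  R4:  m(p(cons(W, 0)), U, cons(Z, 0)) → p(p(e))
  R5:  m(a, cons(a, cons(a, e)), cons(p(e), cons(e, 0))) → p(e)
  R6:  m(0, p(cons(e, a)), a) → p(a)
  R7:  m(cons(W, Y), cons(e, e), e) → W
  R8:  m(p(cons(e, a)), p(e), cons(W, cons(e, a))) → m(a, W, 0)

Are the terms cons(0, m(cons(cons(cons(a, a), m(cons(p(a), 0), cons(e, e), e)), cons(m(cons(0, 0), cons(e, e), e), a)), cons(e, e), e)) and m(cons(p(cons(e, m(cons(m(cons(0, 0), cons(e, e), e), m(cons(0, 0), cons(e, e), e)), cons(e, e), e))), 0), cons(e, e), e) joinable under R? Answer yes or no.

no — NF(t₁) = cons(0, cons(cons(a, a), p(a))), NF(t₂) = p(cons(e, 0))

Reduce t₁ = cons(0, m(cons(cons(cons(a, a), m(cons(p(a), 0), cons(e, e), e)), cons(m(cons(0, 0), cons(e, e), e), a)), cons(e, e), e)):
1. cons(0, m(cons(cons(cons(a, a), m(cons(p(a), 0), cons(e, e), e)), cons(m(cons(0, 0), cons(e, e), e), a)), cons(e, e), e))  →  cons(0, cons(cons(a, a), m(cons(p(a), 0), cons(e, e), e)))   [R7 at 2]
2. cons(0, cons(cons(a, a), m(cons(p(a), 0), cons(e, e), e)))  →  cons(0, cons(cons(a, a), p(a)))   [R7 at 2.2]

Reduce t₂ = m(cons(p(cons(e, m(cons(m(cons(0, 0), cons(e, e), e), m(cons(0, 0), cons(e, e), e)), cons(e, e), e))), 0), cons(e, e), e):
1. m(cons(p(cons(e, m(cons(m(cons(0, 0), cons(e, e), e), m(cons(0, 0), cons(e, e), e)), cons(e, e), e))), 0), cons(e, e), e)  →  p(cons(e, m(cons(m(cons(0, 0), cons(e, e), e), m(cons(0, 0), cons(e, e), e)), cons(e, e), e)))   [R7 at ε]
2. p(cons(e, m(cons(m(cons(0, 0), cons(e, e), e), m(cons(0, 0), cons(e, e), e)), cons(e, e), e)))  →  p(cons(e, m(cons(0, 0), cons(e, e), e)))   [R7 at 1.2]
3. p(cons(e, m(cons(0, 0), cons(e, e), e)))  →  p(cons(e, 0))   [R7 at 1.2]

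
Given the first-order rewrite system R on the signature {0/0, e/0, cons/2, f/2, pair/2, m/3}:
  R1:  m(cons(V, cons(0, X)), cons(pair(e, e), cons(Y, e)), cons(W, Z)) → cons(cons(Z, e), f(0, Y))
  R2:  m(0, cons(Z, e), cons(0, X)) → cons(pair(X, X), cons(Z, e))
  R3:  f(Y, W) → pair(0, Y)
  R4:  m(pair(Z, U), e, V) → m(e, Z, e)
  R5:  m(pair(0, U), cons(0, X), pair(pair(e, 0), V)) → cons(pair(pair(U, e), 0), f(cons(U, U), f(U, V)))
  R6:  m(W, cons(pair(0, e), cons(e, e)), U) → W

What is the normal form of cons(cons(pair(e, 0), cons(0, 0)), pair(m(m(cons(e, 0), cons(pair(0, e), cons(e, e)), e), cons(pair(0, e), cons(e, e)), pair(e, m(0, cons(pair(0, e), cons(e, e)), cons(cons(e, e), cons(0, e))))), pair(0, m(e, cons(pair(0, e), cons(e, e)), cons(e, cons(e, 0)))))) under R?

cons(cons(pair(e, 0), cons(0, 0)), pair(cons(e, 0), pair(0, e)))

1. cons(cons(pair(e, 0), cons(0, 0)), pair(m(m(cons(e, 0), cons(pair(0, e), cons(e, e)), e), cons(pair(0, e), cons(e, e)), pair(e, m(0, cons(pair(0, e), cons(e, e)), cons(cons(e, e), cons(0, e))))), pair(0, m(e, cons(pair(0, e), cons(e, e)), cons(e, cons(e, 0))))))  →  cons(cons(pair(e, 0), cons(0, 0)), pair(m(cons(e, 0), cons(pair(0, e), cons(e, e)), e), pair(0, m(e, cons(pair(0, e), cons(e, e)), cons(e, cons(e, 0))))))   [R6 at 2.1]
2. cons(cons(pair(e, 0), cons(0, 0)), pair(m(cons(e, 0), cons(pair(0, e), cons(e, e)), e), pair(0, m(e, cons(pair(0, e), cons(e, e)), cons(e, cons(e, 0))))))  →  cons(cons(pair(e, 0), cons(0, 0)), pair(cons(e, 0), pair(0, m(e, cons(pair(0, e), cons(e, e)), cons(e, cons(e, 0))))))   [R6 at 2.1]
3. cons(cons(pair(e, 0), cons(0, 0)), pair(cons(e, 0), pair(0, m(e, cons(pair(0, e), cons(e, e)), cons(e, cons(e, 0))))))  →  cons(cons(pair(e, 0), cons(0, 0)), pair(cons(e, 0), pair(0, e)))   [R6 at 2.2.2]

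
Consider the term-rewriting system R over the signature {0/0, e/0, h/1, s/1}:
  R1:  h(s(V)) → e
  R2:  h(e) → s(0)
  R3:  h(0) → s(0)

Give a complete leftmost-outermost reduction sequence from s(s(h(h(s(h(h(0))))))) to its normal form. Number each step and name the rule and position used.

s(s(s(0)))

1. s(s(h(h(s(h(h(0)))))))  →  s(s(h(e)))   [R1 at 1.1.1]
2. s(s(h(e)))  →  s(s(s(0)))   [R2 at 1.1]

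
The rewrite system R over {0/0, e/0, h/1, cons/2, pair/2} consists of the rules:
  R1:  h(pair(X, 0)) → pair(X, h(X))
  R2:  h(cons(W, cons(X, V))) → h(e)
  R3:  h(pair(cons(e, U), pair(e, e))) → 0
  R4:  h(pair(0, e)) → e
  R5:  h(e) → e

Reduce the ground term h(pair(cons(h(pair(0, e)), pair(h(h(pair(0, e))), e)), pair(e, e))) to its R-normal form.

1. h(pair(cons(h(pair(0, e)), pair(h(h(pair(0, e))), e)), pair(e, e)))  →  h(pair(cons(e, pair(h(h(pair(0, e))), e)), pair(e, e)))   [R4 at 1.1.1]
2. h(pair(cons(e, pair(h(h(pair(0, e))), e)), pair(e, e)))  →  0   [R3 at ε]

0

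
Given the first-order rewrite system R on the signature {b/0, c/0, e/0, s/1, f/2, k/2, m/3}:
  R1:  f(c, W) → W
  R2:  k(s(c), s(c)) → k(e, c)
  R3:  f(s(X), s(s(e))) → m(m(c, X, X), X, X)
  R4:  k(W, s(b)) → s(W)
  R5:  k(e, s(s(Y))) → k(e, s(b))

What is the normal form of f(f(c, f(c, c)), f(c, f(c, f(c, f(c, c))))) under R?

1. f(f(c, f(c, c)), f(c, f(c, f(c, f(c, c)))))  →  f(f(c, c), f(c, f(c, f(c, f(c, c)))))   [R1 at 1]
2. f(f(c, c), f(c, f(c, f(c, f(c, c)))))  →  f(c, f(c, f(c, f(c, f(c, c)))))   [R1 at 1]
3. f(c, f(c, f(c, f(c, f(c, c)))))  →  f(c, f(c, f(c, f(c, c))))   [R1 at ε]
4. f(c, f(c, f(c, f(c, c))))  →  f(c, f(c, f(c, c)))   [R1 at ε]
5. f(c, f(c, f(c, c)))  →  f(c, f(c, c))   [R1 at ε]
6. f(c, f(c, c))  →  f(c, c)   [R1 at ε]
7. f(c, c)  →  c   [R1 at ε]

c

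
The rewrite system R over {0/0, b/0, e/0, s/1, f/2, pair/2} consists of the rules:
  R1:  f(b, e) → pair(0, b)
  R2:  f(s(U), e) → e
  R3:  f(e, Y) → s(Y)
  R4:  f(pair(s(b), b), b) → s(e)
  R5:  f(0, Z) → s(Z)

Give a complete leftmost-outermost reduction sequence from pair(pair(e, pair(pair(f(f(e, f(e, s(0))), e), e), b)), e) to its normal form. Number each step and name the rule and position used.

1. pair(pair(e, pair(pair(f(f(e, f(e, s(0))), e), e), b)), e)  →  pair(pair(e, pair(pair(f(s(f(e, s(0))), e), e), b)), e)   [R3 at 1.2.1.1.1]
2. pair(pair(e, pair(pair(f(s(f(e, s(0))), e), e), b)), e)  →  pair(pair(e, pair(pair(e, e), b)), e)   [R2 at 1.2.1.1]

pair(pair(e, pair(pair(e, e), b)), e)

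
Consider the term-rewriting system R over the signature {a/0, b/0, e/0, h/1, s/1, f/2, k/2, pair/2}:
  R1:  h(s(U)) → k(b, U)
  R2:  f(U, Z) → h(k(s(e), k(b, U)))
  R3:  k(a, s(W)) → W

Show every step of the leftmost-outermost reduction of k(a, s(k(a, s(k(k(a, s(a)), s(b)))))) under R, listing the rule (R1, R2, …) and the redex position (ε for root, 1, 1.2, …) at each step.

1. k(a, s(k(a, s(k(k(a, s(a)), s(b))))))  →  k(a, s(k(k(a, s(a)), s(b))))   [R3 at ε]
2. k(a, s(k(k(a, s(a)), s(b))))  →  k(k(a, s(a)), s(b))   [R3 at ε]
3. k(k(a, s(a)), s(b))  →  k(a, s(b))   [R3 at 1]
4. k(a, s(b))  →  b   [R3 at ε]

b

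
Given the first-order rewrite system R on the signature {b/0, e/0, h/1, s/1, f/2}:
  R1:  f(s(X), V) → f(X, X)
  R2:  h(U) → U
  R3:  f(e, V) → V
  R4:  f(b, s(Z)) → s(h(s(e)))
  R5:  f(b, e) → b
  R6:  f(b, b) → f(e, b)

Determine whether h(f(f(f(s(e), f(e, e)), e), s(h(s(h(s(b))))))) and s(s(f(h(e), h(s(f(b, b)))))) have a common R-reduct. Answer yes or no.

Reduce t₁ = h(f(f(f(s(e), f(e, e)), e), s(h(s(h(s(b))))))):
1. h(f(f(f(s(e), f(e, e)), e), s(h(s(h(s(b)))))))  →  f(f(f(s(e), f(e, e)), e), s(h(s(h(s(b))))))   [R2 at ε]
2. f(f(f(s(e), f(e, e)), e), s(h(s(h(s(b))))))  →  f(f(f(e, e), e), s(h(s(h(s(b))))))   [R1 at 1.1]
3. f(f(f(e, e), e), s(h(s(h(s(b))))))  →  f(f(e, e), s(h(s(h(s(b))))))   [R3 at 1.1]
4. f(f(e, e), s(h(s(h(s(b))))))  →  f(e, s(h(s(h(s(b))))))   [R3 at 1]
5. f(e, s(h(s(h(s(b))))))  →  s(h(s(h(s(b)))))   [R3 at ε]
6. s(h(s(h(s(b)))))  →  s(s(h(s(b))))   [R2 at 1]
7. s(s(h(s(b))))  →  s(s(s(b)))   [R2 at 1.1]

Reduce t₂ = s(s(f(h(e), h(s(f(b, b)))))):
1. s(s(f(h(e), h(s(f(b, b))))))  →  s(s(f(e, h(s(f(b, b))))))   [R2 at 1.1.1]
2. s(s(f(e, h(s(f(b, b))))))  →  s(s(h(s(f(b, b)))))   [R3 at 1.1]
3. s(s(h(s(f(b, b)))))  →  s(s(s(f(b, b))))   [R2 at 1.1]
4. s(s(s(f(b, b))))  →  s(s(s(f(e, b))))   [R6 at 1.1.1]
5. s(s(s(f(e, b))))  →  s(s(s(b)))   [R3 at 1.1.1]

yes — NF(t₁) = s(s(s(b))), NF(t₂) = s(s(s(b)))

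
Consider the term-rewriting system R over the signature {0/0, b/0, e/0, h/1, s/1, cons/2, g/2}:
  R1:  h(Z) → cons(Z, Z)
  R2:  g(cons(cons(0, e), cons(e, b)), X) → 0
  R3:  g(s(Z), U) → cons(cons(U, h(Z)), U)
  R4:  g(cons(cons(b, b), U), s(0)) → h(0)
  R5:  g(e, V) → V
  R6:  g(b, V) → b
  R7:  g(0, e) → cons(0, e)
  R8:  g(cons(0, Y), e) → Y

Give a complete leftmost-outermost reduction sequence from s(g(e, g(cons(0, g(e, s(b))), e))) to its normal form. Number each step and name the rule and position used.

s(s(b))

1. s(g(e, g(cons(0, g(e, s(b))), e)))  →  s(g(cons(0, g(e, s(b))), e))   [R5 at 1]
2. s(g(cons(0, g(e, s(b))), e))  →  s(g(e, s(b)))   [R8 at 1]
3. s(g(e, s(b)))  →  s(s(b))   [R5 at 1]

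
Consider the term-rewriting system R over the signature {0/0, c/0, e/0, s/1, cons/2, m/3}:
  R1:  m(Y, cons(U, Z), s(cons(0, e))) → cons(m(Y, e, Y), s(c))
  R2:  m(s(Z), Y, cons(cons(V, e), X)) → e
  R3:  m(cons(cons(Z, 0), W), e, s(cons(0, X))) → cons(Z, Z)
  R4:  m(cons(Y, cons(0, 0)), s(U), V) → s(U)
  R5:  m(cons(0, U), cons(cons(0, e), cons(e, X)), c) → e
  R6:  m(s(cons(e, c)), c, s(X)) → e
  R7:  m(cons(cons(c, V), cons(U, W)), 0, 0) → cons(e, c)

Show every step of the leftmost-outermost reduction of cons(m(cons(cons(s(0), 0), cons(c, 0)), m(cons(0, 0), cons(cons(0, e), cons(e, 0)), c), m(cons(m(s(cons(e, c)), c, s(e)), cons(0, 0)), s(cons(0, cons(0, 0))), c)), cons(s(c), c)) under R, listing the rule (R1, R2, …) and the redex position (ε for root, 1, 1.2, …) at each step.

cons(cons(s(0), s(0)), cons(s(c), c))

1. cons(m(cons(cons(s(0), 0), cons(c, 0)), m(cons(0, 0), cons(cons(0, e), cons(e, 0)), c), m(cons(m(s(cons(e, c)), c, s(e)), cons(0, 0)), s(cons(0, cons(0, 0))), c)), cons(s(c), c))  →  cons(m(cons(cons(s(0), 0), cons(c, 0)), e, m(cons(m(s(cons(e, c)), c, s(e)), cons(0, 0)), s(cons(0, cons(0, 0))), c)), cons(s(c), c))   [R5 at 1.2]
2. cons(m(cons(cons(s(0), 0), cons(c, 0)), e, m(cons(m(s(cons(e, c)), c, s(e)), cons(0, 0)), s(cons(0, cons(0, 0))), c)), cons(s(c), c))  →  cons(m(cons(cons(s(0), 0), cons(c, 0)), e, s(cons(0, cons(0, 0)))), cons(s(c), c))   [R4 at 1.3]
3. cons(m(cons(cons(s(0), 0), cons(c, 0)), e, s(cons(0, cons(0, 0)))), cons(s(c), c))  →  cons(cons(s(0), s(0)), cons(s(c), c))   [R3 at 1]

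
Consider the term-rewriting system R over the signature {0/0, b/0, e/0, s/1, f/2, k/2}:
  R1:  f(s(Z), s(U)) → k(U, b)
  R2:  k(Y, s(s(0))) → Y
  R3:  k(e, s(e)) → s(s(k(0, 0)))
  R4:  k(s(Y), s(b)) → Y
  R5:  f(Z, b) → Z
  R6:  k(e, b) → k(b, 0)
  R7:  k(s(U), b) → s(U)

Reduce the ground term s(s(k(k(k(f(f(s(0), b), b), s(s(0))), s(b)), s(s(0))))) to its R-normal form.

s(s(0))

1. s(s(k(k(k(f(f(s(0), b), b), s(s(0))), s(b)), s(s(0)))))  →  s(s(k(k(f(f(s(0), b), b), s(s(0))), s(b))))   [R2 at 1.1]
2. s(s(k(k(f(f(s(0), b), b), s(s(0))), s(b))))  →  s(s(k(f(f(s(0), b), b), s(b))))   [R2 at 1.1.1]
3. s(s(k(f(f(s(0), b), b), s(b))))  →  s(s(k(f(s(0), b), s(b))))   [R5 at 1.1.1]
4. s(s(k(f(s(0), b), s(b))))  →  s(s(k(s(0), s(b))))   [R5 at 1.1.1]
5. s(s(k(s(0), s(b))))  →  s(s(0))   [R4 at 1.1]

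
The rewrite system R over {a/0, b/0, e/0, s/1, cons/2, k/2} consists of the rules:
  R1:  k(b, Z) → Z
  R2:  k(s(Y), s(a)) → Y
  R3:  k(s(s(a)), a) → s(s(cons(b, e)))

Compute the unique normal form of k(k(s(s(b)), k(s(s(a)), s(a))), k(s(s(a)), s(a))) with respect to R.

1. k(k(s(s(b)), k(s(s(a)), s(a))), k(s(s(a)), s(a)))  →  k(k(s(s(b)), s(a)), k(s(s(a)), s(a)))   [R2 at 1.2]
2. k(k(s(s(b)), s(a)), k(s(s(a)), s(a)))  →  k(s(b), k(s(s(a)), s(a)))   [R2 at 1]
3. k(s(b), k(s(s(a)), s(a)))  →  k(s(b), s(a))   [R2 at 2]
4. k(s(b), s(a))  →  b   [R2 at ε]

b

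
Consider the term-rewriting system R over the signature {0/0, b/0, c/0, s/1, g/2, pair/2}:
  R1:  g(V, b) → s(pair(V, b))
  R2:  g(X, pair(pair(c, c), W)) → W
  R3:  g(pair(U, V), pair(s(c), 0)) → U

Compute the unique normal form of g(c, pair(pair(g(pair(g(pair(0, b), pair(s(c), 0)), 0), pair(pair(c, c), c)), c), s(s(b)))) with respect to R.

1. g(c, pair(pair(g(pair(g(pair(0, b), pair(s(c), 0)), 0), pair(pair(c, c), c)), c), s(s(b))))  →  g(c, pair(pair(c, c), s(s(b))))   [R2 at 2.1.1]
2. g(c, pair(pair(c, c), s(s(b))))  →  s(s(b))   [R2 at ε]

s(s(b))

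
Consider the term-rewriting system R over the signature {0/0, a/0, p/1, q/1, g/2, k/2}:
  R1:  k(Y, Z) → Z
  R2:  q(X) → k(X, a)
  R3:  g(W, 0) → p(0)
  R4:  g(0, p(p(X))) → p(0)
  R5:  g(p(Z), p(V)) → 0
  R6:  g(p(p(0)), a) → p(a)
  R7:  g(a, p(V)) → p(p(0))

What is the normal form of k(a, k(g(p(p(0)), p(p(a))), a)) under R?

1. k(a, k(g(p(p(0)), p(p(a))), a))  →  k(g(p(p(0)), p(p(a))), a)   [R1 at ε]
2. k(g(p(p(0)), p(p(a))), a)  →  a   [R1 at ε]

a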